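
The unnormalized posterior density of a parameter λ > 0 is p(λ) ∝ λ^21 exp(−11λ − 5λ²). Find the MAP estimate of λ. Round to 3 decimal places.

λ̂_MAP = 1.000

ℓ'(λ) = 21/λ − 11 − 10λ. Setting this to zero and multiplying by λ: 10λ² + 11λ − 21 = 0.
λ = (−11 + √(11² + 4·10·21)) / (2·10) = (−11 + √961) / 20 = (−11 + 31)/20 = 1.
ℓ''(λ) = −21/λ² − 10 < 0, confirming a maximum.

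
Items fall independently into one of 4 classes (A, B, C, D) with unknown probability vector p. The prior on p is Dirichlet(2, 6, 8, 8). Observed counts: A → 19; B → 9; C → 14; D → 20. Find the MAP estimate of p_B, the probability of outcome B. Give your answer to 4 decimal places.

The posterior is Dirichlet(αᵢ + nᵢ) = Dirichlet(21, 15, 22, 28).
For a Dirichlet(a₁,…,a_K) with all aᵢ > 1, the mode has j-th component (aⱼ − 1)/(Σaᵢ − K).
Here Σaᵢ = 86 and K = 4, so p_B = (15 − 1)/(86 − 4) = 14/82 ≈ 0.1707.

MAP estimate of p_B = 0.1707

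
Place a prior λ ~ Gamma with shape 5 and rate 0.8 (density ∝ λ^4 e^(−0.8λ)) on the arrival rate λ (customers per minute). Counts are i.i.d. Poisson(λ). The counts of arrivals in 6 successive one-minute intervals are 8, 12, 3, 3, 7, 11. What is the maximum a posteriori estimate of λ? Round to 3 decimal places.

λ̂_MAP = 7.059

Σxᵢ = 8+12+3+3+7+11 = 44, with n = 6.
Posterior ∝ λ^4e^(−0.8λ) · λ^44e^(−6λ) = λ^48e^(−6.8λ), i.e. Gamma(shape=49, rate=6.8).
The mode of a Gamma(a, b) with a ≥ 1 (shape–rate) is (a−1)/b = 48/6.8 ≈ 7.059.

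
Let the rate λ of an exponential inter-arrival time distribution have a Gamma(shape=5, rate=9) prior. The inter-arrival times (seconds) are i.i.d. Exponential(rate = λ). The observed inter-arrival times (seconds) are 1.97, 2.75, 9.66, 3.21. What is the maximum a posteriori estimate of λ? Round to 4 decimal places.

The Exponential(rate=λ) likelihood is ∝ λ^n e^(−λΣtᵢ). Here n = 4 and Σtᵢ = 1.97 + 2.75 + 9.66 + 3.21 = 17.59.
Posterior ∝ λ^4e^(−9λ) · λ^4e^(−17.59λ) = λ^8e^(−26.59λ), i.e. Gamma(9, 26.59).
Mode = (a−1)/b = 8/26.59 ≈ 0.3009.

λ̂_MAP = 0.3009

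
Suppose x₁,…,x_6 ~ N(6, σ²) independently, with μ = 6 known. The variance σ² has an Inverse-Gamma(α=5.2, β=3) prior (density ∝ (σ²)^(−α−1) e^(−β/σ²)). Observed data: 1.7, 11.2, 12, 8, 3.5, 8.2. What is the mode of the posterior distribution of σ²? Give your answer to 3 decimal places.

σ̂²_MAP = 5.577

Sum of squared deviations about the known mean: SS = (1.7−6)² + (11.2−6)² + (12−6)² + (8−6)² + (3.5−6)² + (8.2−6)² = 96.62.
The Normal likelihood contributes (σ²)^(−n/2) exp(−SS/(2σ²)), so the posterior is Inverse-Gamma(α + n/2, β + SS/2) = Inverse-Gamma(8.2, 51.31).
The mode of Inverse-Gamma(a, b) is b/(a+1) = 51.31/9.2 ≈ 5.577.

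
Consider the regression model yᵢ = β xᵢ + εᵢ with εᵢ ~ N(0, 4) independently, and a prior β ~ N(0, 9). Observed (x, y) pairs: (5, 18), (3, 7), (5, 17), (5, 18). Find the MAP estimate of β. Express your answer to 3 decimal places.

log p(β | y) = −Σ(yᵢ − βxᵢ)²/(2·4) − β²/(2·9) + const.
Setting the derivative to zero: Σxᵢ(yᵢ − βxᵢ)/4 − β/9 = 0, so β = Σxᵢyᵢ / (Σxᵢ² + σ²/τ²).
Σxᵢyᵢ = 5·18 + 3·7 + 5·17 + 5·18 = 286; Σxᵢ² = 84; σ²/τ² = 4/9.
β̂_MAP = 286 / (84 + 4/9) = 286/(760/9) = 1287/380 ≈ 3.387.

β̂_MAP = 3.387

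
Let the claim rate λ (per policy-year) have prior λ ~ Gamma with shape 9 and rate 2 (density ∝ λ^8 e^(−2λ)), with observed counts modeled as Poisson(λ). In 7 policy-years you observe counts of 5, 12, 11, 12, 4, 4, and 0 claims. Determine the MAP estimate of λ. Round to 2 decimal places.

λ̂_MAP = 6.22

Σxᵢ = 5+12+11+12+4+4+0 = 48, with n = 7.
Posterior ∝ λ^8e^(−2λ) · λ^48e^(−7λ) = λ^56e^(−9λ), i.e. Gamma(shape=57, rate=9).
The mode of a Gamma(a, b) with a ≥ 1 (shape–rate) is (a−1)/b = 56/9 ≈ 6.22.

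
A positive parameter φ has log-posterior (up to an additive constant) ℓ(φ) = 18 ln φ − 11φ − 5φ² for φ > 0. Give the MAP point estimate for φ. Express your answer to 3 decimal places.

φ̂_MAP = 0.900

ℓ'(φ) = 18/φ − 11 − 10φ. Setting this to zero and multiplying by φ: 10φ² + 11φ − 18 = 0.
φ = (−11 + √(11² + 4·10·18)) / (2·10) = (−11 + √841) / 20 = (−11 + 29)/20 = 9/10.
ℓ''(φ) = −18/φ² − 10 < 0, confirming a maximum.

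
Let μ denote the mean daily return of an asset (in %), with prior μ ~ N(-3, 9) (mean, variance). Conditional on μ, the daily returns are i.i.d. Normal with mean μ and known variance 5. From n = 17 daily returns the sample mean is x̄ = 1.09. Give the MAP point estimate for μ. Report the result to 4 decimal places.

n = 17, x̄ = 1.09.
For a Normal prior and Normal likelihood with known variance, the posterior is Normal; its mode equals its mean, the precision-weighted average.
Prior precision 1/σ₀² = 1/9; data precision n/σ² = 17/5 = 3.4.
μ̂ = ((1/9)·(-3) + 3.4·1.09) / (1/9 + 3.4) = (5059/1500)/(158/45) = 15177/15800 ≈ 0.9606.

μ̂_MAP = 0.9606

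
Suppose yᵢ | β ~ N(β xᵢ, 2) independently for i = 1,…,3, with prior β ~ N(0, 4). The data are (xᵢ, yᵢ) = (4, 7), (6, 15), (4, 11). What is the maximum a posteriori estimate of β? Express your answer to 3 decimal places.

log p(β | y) = −Σ(yᵢ − βxᵢ)²/(2·2) − β²/(2·4) + const.
Setting the derivative to zero: Σxᵢ(yᵢ − βxᵢ)/2 − β/4 = 0, so β = Σxᵢyᵢ / (Σxᵢ² + σ²/τ²).
Σxᵢyᵢ = 4·7 + 6·15 + 4·11 = 162; Σxᵢ² = 68; σ²/τ² = 0.5.
β̂_MAP = 162 / (68 + 0.5) = 162/68.5 ≈ 2.365.

β̂_MAP = 2.365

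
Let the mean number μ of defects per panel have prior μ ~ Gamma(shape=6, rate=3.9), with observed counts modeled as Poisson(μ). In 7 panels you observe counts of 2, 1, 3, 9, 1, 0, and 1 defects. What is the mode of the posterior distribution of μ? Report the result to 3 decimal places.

μ̂_MAP = 2.018

Σxᵢ = 2+1+3+9+1+0+1 = 17, with n = 7.
Posterior ∝ μ^5e^(−3.9μ) · μ^17e^(−7μ) = μ^22e^(−10.9μ), i.e. Gamma(shape=23, rate=10.9).
The mode of a Gamma(a, b) with a ≥ 1 (shape–rate) is (a−1)/b = 22/10.9 ≈ 2.018.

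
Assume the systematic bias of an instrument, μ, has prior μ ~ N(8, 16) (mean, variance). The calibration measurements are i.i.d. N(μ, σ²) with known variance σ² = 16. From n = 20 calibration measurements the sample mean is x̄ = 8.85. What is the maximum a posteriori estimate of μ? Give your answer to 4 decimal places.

μ̂_MAP = 8.8095

n = 20, x̄ = 8.85.
For a Normal prior and Normal likelihood with known variance, the posterior is Normal; its mode equals its mean, the precision-weighted average.
Prior precision 1/σ₀² = 1/16 = 0.0625; data precision n/σ² = 20/16 = 1.25.
μ̂ = (0.0625·8 + 1.25·8.85) / (0.0625 + 1.25) = 11.5625/1.3125 = 185/21 ≈ 8.8095.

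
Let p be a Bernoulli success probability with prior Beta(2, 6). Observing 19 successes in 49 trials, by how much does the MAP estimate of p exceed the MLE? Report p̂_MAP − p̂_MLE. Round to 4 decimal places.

Posterior is Beta(21, 36); MAP = (21−1)/(57−2) = 20/55 ≈ 0.36364.
MLE ignores the prior: p̂_MLE = k/n = 19/49 ≈ 0.38776.
Difference = 20/55 − 19/49 = -13/539 ≈ -0.0241.

MAP − MLE = -0.0241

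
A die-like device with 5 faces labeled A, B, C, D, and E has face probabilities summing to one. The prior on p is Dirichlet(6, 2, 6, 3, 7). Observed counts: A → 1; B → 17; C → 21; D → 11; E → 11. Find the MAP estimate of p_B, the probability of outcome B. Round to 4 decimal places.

The posterior is Dirichlet(αᵢ + nᵢ) = Dirichlet(7, 19, 27, 14, 18).
For a Dirichlet(a₁,…,a_K) with all aᵢ > 1, the mode has j-th component (aⱼ − 1)/(Σaᵢ − K).
Here Σaᵢ = 85 and K = 5, so p_B = (19 − 1)/(85 − 5) = 18/80 ≈ 0.2250.

MAP estimate of p_B = 0.2250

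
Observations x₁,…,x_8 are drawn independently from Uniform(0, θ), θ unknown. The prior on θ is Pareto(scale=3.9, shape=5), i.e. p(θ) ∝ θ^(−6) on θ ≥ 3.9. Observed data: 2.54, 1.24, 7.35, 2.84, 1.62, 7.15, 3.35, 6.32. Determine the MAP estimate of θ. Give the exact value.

θ̂_MAP = 7.35

The Uniform(0, θ) likelihood is θ^(−n) for θ ≥ max(xᵢ), zero otherwise. Here max(xᵢ) = 7.35.
Posterior ∝ θ^(−6) · θ^(−8) = θ^(−14) on θ ≥ max(3.9, 7.35) = 7.35.
This density is strictly decreasing in θ, so the posterior mode lies at the lower boundary of the support.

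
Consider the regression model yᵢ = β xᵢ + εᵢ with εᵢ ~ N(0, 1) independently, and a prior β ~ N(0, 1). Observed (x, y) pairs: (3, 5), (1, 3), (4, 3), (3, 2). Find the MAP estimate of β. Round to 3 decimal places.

β̂_MAP = 1.000

log p(β | y) = −Σ(yᵢ − βxᵢ)²/(2·1) − β²/(2·1) + const.
Setting the derivative to zero: Σxᵢ(yᵢ − βxᵢ)/1 − β/1 = 0, so β = Σxᵢyᵢ / (Σxᵢ² + σ²/τ²).
Σxᵢyᵢ = 3·5 + 1·3 + 4·3 + 3·2 = 36; Σxᵢ² = 35; σ²/τ² = 1.
β̂_MAP = 36 / (35 + 1) = 36/36 ≈ 1.000.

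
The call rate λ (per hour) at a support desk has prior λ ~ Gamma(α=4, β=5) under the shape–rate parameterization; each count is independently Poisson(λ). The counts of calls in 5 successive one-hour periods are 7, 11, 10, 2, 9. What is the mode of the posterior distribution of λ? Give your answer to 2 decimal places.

Σxᵢ = 7+11+10+2+9 = 39, with n = 5.
Posterior ∝ λ^3e^(−5λ) · λ^39e^(−5λ) = λ^42e^(−10λ), i.e. Gamma(shape=43, rate=10).
The mode of a Gamma(a, b) with a ≥ 1 (shape–rate) is (a−1)/b = 42/10 ≈ 4.20.

λ̂_MAP = 4.20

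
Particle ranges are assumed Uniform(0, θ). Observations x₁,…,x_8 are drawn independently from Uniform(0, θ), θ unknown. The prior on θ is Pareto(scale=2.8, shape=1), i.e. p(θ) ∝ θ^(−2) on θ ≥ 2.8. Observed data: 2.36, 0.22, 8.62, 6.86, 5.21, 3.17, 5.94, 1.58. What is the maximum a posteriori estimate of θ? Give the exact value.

θ̂_MAP = 8.62

The Uniform(0, θ) likelihood is θ^(−n) for θ ≥ max(xᵢ), zero otherwise. Here max(xᵢ) = 8.62.
Posterior ∝ θ^(−2) · θ^(−8) = θ^(−10) on θ ≥ max(2.8, 8.62) = 8.62.
This density is strictly decreasing in θ, so the posterior mode lies at the lower boundary of the support.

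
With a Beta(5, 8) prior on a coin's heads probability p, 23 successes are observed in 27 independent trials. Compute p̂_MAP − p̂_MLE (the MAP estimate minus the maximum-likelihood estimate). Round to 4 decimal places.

MAP − MLE = -0.1413

Posterior is Beta(28, 12); MAP = (28−1)/(40−2) = 27/38 ≈ 0.71053.
MLE ignores the prior: p̂_MLE = k/n = 23/27 ≈ 0.85185.
Difference = 27/38 − 23/27 = -145/1026 ≈ -0.1413.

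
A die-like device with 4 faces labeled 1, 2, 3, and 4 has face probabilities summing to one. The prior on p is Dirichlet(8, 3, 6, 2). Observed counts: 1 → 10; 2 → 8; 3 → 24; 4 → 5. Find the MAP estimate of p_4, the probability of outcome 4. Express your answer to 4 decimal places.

MAP estimate: 0.0968

The posterior is Dirichlet(αᵢ + nᵢ) = Dirichlet(18, 11, 30, 7).
For a Dirichlet(a₁,…,a_K) with all aᵢ > 1, the mode has j-th component (aⱼ − 1)/(Σaᵢ − K).
Here Σaᵢ = 66 and K = 4, so p_4 = (7 − 1)/(66 − 4) = 6/62 ≈ 0.0968.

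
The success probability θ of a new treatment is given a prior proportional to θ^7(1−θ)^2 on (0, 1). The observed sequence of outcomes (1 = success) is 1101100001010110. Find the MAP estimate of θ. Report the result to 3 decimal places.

θ̂_MAP = 0.600

The prior density ∝ θ^7(1−θ)^2 is the kernel of Beta(8, 3).
Data: 8 successes in 16 trials (from the sequence). The binomial likelihood contributes θ^8(1−θ)^8, so the posterior is Beta(8+8, 3+8) = Beta(16, 11).
For Beta(a, b) with a, b > 1 the mode is (a−1)/(a+b−2) = 15/25 ≈ 0.600.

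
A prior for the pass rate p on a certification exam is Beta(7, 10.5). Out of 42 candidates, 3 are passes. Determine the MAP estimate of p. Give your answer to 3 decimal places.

Prior: Beta(7, 10.5).
Data: 3 successes in 42 trials. The binomial likelihood contributes p^3(1−p)^39, so the posterior is Beta(7+3, 10.5+39) = Beta(10, 49.5).
For Beta(a, b) with a, b > 1 the mode is (a−1)/(a+b−2) = 9/57.5 ≈ 0.157.

p̂_MAP = 0.157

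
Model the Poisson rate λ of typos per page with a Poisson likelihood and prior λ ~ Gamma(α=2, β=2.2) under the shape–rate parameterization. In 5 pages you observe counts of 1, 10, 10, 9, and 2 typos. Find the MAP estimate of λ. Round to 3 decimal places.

Σxᵢ = 1+10+10+9+2 = 32, with n = 5.
Posterior ∝ λe^(−2.2λ) · λ^32e^(−5λ) = λ^33e^(−7.2λ), i.e. Gamma(shape=34, rate=7.2).
The mode of a Gamma(a, b) with a ≥ 1 (shape–rate) is (a−1)/b = 33/7.2 ≈ 4.583.

λ̂_MAP = 4.583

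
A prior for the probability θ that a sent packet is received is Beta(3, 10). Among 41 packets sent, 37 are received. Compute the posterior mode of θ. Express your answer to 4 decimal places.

θ̂_MAP = 0.7500

Prior: Beta(3, 10).
Data: 37 successes in 41 trials. The binomial likelihood contributes θ^37(1−θ)^4, so the posterior is Beta(3+37, 10+4) = Beta(40, 14).
For Beta(a, b) with a, b > 1 the mode is (a−1)/(a+b−2) = 39/52 ≈ 0.7500.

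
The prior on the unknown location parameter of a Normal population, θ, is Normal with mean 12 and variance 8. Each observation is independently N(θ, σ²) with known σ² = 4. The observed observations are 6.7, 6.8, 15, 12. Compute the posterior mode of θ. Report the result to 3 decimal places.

n = 4; x̄ = (6.7 + 6.8 + 15 + 12)/4 = 40.5/4 = 10.125.
For a Normal prior and Normal likelihood with known variance, the posterior is Normal; its mode equals its mean, the precision-weighted average.
Prior precision 1/σ₀² = 1/8 = 0.125; data precision n/σ² = 4/4 = 1.
θ̂ = (0.125·12 + 1·10.125) / (0.125 + 1) = 11.625/1.125 = 31/3 ≈ 10.333.

θ̂_MAP = 10.333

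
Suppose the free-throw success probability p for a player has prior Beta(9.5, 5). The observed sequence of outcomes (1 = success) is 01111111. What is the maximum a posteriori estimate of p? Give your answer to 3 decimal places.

Prior: Beta(9.5, 5).
Data: 7 successes in 8 trials (from the sequence). The binomial likelihood contributes p^7(1−p)^1, so the posterior is Beta(9.5+7, 5+1) = Beta(16.5, 6).
For Beta(a, b) with a, b > 1 the mode is (a−1)/(a+b−2) = 15.5/20.5 ≈ 0.756.

p̂_MAP = 0.756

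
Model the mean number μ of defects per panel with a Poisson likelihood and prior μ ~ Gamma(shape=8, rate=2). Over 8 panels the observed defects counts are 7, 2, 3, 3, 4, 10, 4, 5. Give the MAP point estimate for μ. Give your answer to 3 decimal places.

Σxᵢ = 7+2+3+3+4+10+4+5 = 38, with n = 8.
Posterior ∝ μ^7e^(−2μ) · μ^38e^(−8μ) = μ^45e^(−10μ), i.e. Gamma(shape=46, rate=10).
The mode of a Gamma(a, b) with a ≥ 1 (shape–rate) is (a−1)/b = 45/10 ≈ 4.500.

μ̂_MAP = 4.500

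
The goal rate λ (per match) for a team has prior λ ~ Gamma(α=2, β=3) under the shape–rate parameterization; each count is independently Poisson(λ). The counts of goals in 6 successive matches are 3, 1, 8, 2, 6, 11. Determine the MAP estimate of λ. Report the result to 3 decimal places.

λ̂_MAP = 3.556

Σxᵢ = 3+1+8+2+6+11 = 31, with n = 6.
Posterior ∝ λe^(−3λ) · λ^31e^(−6λ) = λ^32e^(−9λ), i.e. Gamma(shape=33, rate=9).
The mode of a Gamma(a, b) with a ≥ 1 (shape–rate) is (a−1)/b = 32/9 ≈ 3.556.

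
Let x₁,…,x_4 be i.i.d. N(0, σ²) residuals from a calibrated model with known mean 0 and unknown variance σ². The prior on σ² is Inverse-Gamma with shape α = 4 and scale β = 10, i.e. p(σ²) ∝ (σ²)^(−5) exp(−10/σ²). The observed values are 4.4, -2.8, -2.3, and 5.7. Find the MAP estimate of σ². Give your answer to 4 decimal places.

Sum of squared deviations about the known mean: SS = (4.4−0)² + (-2.8−0)² + (-2.3−0)² + (5.7−0)² = 64.98.
The Normal likelihood contributes (σ²)^(−n/2) exp(−SS/(2σ²)), so the posterior is Inverse-Gamma(α + n/2, β + SS/2) = Inverse-Gamma(6, 42.49).
The mode of Inverse-Gamma(a, b) is b/(a+1) = 42.49/7 ≈ 6.0700.

σ̂²_MAP = 6.0700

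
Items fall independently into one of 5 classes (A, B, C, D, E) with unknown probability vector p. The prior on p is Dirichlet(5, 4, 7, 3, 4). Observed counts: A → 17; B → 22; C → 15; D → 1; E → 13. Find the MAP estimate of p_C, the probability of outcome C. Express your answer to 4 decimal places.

MAP estimate of p_C = 0.2442

The posterior is Dirichlet(αᵢ + nᵢ) = Dirichlet(22, 26, 22, 4, 17).
For a Dirichlet(a₁,…,a_K) with all aᵢ > 1, the mode has j-th component (aⱼ − 1)/(Σaᵢ − K).
Here Σaᵢ = 91 and K = 5, so p_C = (22 − 1)/(91 − 5) = 21/86 ≈ 0.2442.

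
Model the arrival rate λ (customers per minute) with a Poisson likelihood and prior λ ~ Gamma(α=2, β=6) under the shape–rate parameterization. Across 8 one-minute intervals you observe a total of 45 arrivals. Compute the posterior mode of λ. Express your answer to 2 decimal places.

Σxᵢ = 45, n = 8.
Posterior ∝ λe^(−6λ) · λ^45e^(−8λ) = λ^46e^(−14λ), i.e. Gamma(shape=47, rate=14).
The mode of a Gamma(a, b) with a ≥ 1 (shape–rate) is (a−1)/b = 46/14 ≈ 3.29.

λ̂_MAP = 3.29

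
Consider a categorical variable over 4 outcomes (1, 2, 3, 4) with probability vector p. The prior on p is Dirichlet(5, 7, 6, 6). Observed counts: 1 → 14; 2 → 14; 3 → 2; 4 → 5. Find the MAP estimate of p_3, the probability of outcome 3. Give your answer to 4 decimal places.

The posterior is Dirichlet(αᵢ + nᵢ) = Dirichlet(19, 21, 8, 11).
For a Dirichlet(a₁,…,a_K) with all aᵢ > 1, the mode has j-th component (aⱼ − 1)/(Σaᵢ − K).
Here Σaᵢ = 59 and K = 4, so p_3 = (8 − 1)/(59 − 4) = 7/55 ≈ 0.1273.

MAP estimate: 0.1273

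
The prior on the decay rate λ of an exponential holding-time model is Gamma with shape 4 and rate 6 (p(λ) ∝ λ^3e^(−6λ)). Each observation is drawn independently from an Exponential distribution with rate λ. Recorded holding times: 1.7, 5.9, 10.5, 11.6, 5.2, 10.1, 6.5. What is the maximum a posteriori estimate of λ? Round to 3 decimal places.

The Exponential(rate=λ) likelihood is ∝ λ^n e^(−λΣtᵢ). Here n = 7 and Σtᵢ = 1.7 + 5.9 + 10.5 + 11.6 + 5.2 + 10.1 + 6.5 = 51.5.
Posterior ∝ λ^3e^(−6λ) · λ^7e^(−51.5λ) = λ^10e^(−57.5λ), i.e. Gamma(11, 57.5).
Mode = (a−1)/b = 10/57.5 ≈ 0.174.

λ̂_MAP = 0.174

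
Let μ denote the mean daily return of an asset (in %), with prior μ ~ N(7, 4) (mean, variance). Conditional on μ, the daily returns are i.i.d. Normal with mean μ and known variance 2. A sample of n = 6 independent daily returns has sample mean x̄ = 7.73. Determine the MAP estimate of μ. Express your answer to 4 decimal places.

n = 6, x̄ = 7.73.
For a Normal prior and Normal likelihood with known variance, the posterior is Normal; its mode equals its mean, the precision-weighted average.
Prior precision 1/σ₀² = 1/4 = 0.25; data precision n/σ² = 6/2 = 3.
μ̂ = (0.25·7 + 3·7.73) / (0.25 + 3) = 24.94/3.25 = 2494/325 ≈ 7.6738.

μ̂_MAP = 7.6738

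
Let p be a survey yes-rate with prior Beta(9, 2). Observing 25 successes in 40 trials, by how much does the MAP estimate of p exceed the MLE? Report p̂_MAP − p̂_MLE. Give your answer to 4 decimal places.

MAP − MLE = 0.0485

Posterior is Beta(34, 17); MAP = (34−1)/(51−2) = 33/49 ≈ 0.67347.
MLE ignores the prior: p̂_MLE = k/n = 25/40 ≈ 0.62500.
Difference = 33/49 − 25/40 = 19/392 ≈ 0.0485.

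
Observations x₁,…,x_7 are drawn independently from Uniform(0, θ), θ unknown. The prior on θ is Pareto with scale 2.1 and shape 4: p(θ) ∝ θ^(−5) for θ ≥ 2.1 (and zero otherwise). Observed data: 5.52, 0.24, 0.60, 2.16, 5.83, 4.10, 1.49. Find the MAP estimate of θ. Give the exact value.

θ̂_MAP = 5.83

The Uniform(0, θ) likelihood is θ^(−n) for θ ≥ max(xᵢ), zero otherwise. Here max(xᵢ) = 5.83.
Posterior ∝ θ^(−5) · θ^(−7) = θ^(−12) on θ ≥ max(2.1, 5.83) = 5.83.
This density is strictly decreasing in θ, so the posterior mode lies at the lower boundary of the support.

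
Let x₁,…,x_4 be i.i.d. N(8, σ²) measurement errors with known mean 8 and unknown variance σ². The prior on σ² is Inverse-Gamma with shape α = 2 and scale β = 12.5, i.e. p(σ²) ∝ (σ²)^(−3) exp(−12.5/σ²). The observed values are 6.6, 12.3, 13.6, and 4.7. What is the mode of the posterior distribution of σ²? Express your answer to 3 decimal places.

Sum of squared deviations about the known mean: SS = (6.6−8)² + (12.3−8)² + (13.6−8)² + (4.7−8)² = 62.7.
The Normal likelihood contributes (σ²)^(−n/2) exp(−SS/(2σ²)), so the posterior is Inverse-Gamma(α + n/2, β + SS/2) = Inverse-Gamma(4, 43.85).
The mode of Inverse-Gamma(a, b) is b/(a+1) = 43.85/5 ≈ 8.770.

σ̂²_MAP = 8.770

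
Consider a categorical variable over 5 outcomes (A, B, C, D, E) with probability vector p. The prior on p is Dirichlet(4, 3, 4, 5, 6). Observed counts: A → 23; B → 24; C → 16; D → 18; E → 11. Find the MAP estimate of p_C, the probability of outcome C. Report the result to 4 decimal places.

The posterior is Dirichlet(αᵢ + nᵢ) = Dirichlet(27, 27, 20, 23, 17).
For a Dirichlet(a₁,…,a_K) with all aᵢ > 1, the mode has j-th component (aⱼ − 1)/(Σaᵢ − K).
Here Σaᵢ = 114 and K = 5, so p_C = (20 − 1)/(114 − 5) = 19/109 ≈ 0.1743.

MAP estimate of p_C = 0.1743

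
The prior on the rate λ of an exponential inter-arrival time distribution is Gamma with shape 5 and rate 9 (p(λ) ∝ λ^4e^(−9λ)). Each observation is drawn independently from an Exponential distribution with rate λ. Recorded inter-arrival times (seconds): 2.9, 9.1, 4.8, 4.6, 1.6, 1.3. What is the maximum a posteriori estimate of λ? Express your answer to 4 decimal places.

λ̂_MAP = 0.3003

The Exponential(rate=λ) likelihood is ∝ λ^n e^(−λΣtᵢ). Here n = 6 and Σtᵢ = 2.9 + 9.1 + 4.8 + 4.6 + 1.6 + 1.3 = 24.3.
Posterior ∝ λ^4e^(−9λ) · λ^6e^(−24.3λ) = λ^10e^(−33.3λ), i.e. Gamma(11, 33.3).
Mode = (a−1)/b = 10/33.3 ≈ 0.3003.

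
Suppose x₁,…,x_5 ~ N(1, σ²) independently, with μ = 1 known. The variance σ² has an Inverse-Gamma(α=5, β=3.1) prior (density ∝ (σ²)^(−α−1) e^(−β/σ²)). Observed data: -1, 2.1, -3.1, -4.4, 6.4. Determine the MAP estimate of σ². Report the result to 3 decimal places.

Sum of squared deviations about the known mean: SS = (-1−1)² + (2.1−1)² + (-3.1−1)² + (-4.4−1)² + (6.4−1)² = 80.34.
The Normal likelihood contributes (σ²)^(−n/2) exp(−SS/(2σ²)), so the posterior is Inverse-Gamma(α + n/2, β + SS/2) = Inverse-Gamma(7.5, 43.27).
The mode of Inverse-Gamma(a, b) is b/(a+1) = 43.27/8.5 ≈ 5.091.

σ̂²_MAP = 5.091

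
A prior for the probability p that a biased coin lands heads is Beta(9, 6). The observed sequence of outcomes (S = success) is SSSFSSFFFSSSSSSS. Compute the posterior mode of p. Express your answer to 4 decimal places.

Prior: Beta(9, 6).
Data: 12 successes in 16 trials (from the sequence). The binomial likelihood contributes p^12(1−p)^4, so the posterior is Beta(9+12, 6+4) = Beta(21, 10).
For Beta(a, b) with a, b > 1 the mode is (a−1)/(a+b−2) = 20/29 ≈ 0.6897.

p̂_MAP = 0.6897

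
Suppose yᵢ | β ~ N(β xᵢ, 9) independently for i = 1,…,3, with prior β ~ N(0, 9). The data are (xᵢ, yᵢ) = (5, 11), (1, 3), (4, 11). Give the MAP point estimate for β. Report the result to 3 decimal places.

β̂_MAP = 2.372

log p(β | y) = −Σ(yᵢ − βxᵢ)²/(2·9) − β²/(2·9) + const.
Setting the derivative to zero: Σxᵢ(yᵢ − βxᵢ)/9 − β/9 = 0, so β = Σxᵢyᵢ / (Σxᵢ² + σ²/τ²).
Σxᵢyᵢ = 5·11 + 1·3 + 4·11 = 102; Σxᵢ² = 42; σ²/τ² = 1.
β̂_MAP = 102 / (42 + 1) = 102/43 ≈ 2.372.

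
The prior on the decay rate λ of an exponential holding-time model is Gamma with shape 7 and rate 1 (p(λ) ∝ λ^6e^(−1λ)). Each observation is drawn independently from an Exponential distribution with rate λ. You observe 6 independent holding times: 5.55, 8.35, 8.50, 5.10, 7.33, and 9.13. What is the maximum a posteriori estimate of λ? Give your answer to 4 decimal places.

λ̂_MAP = 0.2669

The Exponential(rate=λ) likelihood is ∝ λ^n e^(−λΣtᵢ). Here n = 6 and Σtᵢ = 5.55 + 8.35 + 8.50 + 5.10 + 7.33 + 9.13 = 43.96.
Posterior ∝ λ^6e^(−1λ) · λ^6e^(−43.96λ) = λ^12e^(−44.96λ), i.e. Gamma(13, 44.96).
Mode = (a−1)/b = 12/44.96 ≈ 0.2669.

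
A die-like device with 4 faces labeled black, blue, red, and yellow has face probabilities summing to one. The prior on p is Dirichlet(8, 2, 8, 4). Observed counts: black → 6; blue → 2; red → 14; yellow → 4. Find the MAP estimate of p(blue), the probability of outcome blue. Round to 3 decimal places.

MAP estimate of p(blue) = 0.068

The posterior is Dirichlet(αᵢ + nᵢ) = Dirichlet(14, 4, 22, 8).
For a Dirichlet(a₁,…,a_K) with all aᵢ > 1, the mode has j-th component (aⱼ − 1)/(Σaᵢ − K).
Here Σaᵢ = 48 and K = 4, so p(blue) = (4 − 1)/(48 − 4) = 3/44 ≈ 0.068.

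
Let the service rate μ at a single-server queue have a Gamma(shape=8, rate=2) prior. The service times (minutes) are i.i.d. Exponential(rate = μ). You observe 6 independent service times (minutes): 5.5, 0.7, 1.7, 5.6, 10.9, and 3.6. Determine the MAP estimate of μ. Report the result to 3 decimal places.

The Exponential(rate=μ) likelihood is ∝ μ^n e^(−μΣtᵢ). Here n = 6 and Σtᵢ = 5.5 + 0.7 + 1.7 + 5.6 + 10.9 + 3.6 = 28.
Posterior ∝ μ^7e^(−2μ) · μ^6e^(−28μ) = μ^13e^(−30μ), i.e. Gamma(14, 30).
Mode = (a−1)/b = 13/30 ≈ 0.433.

μ̂_MAP = 0.433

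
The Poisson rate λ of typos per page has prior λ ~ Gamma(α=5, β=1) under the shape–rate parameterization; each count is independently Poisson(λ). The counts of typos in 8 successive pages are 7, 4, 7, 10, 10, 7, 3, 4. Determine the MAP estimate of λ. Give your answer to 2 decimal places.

Σxᵢ = 7+4+7+10+10+7+3+4 = 52, with n = 8.
Posterior ∝ λ^4e^(−1λ) · λ^52e^(−8λ) = λ^56e^(−9λ), i.e. Gamma(shape=57, rate=9).
The mode of a Gamma(a, b) with a ≥ 1 (shape–rate) is (a−1)/b = 56/9 ≈ 6.22.

λ̂_MAP = 6.22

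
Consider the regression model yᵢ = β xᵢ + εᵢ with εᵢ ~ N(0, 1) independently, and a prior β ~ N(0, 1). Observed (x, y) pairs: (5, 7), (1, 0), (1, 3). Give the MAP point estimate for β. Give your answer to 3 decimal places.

log p(β | y) = −Σ(yᵢ − βxᵢ)²/(2·1) − β²/(2·1) + const.
Setting the derivative to zero: Σxᵢ(yᵢ − βxᵢ)/1 − β/1 = 0, so β = Σxᵢyᵢ / (Σxᵢ² + σ²/τ²).
Σxᵢyᵢ = 5·7 + 1·0 + 1·3 = 38; Σxᵢ² = 27; σ²/τ² = 1.
β̂_MAP = 38 / (27 + 1) = 38/28 ≈ 1.357.

β̂_MAP = 1.357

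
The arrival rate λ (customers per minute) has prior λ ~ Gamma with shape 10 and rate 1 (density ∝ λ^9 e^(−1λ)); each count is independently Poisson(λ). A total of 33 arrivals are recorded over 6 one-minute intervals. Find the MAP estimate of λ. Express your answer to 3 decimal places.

λ̂_MAP = 6.000

Σxᵢ = 33, n = 6.
Posterior ∝ λ^9e^(−1λ) · λ^33e^(−6λ) = λ^42e^(−7λ), i.e. Gamma(shape=43, rate=7).
The mode of a Gamma(a, b) with a ≥ 1 (shape–rate) is (a−1)/b = 42/7 ≈ 6.000.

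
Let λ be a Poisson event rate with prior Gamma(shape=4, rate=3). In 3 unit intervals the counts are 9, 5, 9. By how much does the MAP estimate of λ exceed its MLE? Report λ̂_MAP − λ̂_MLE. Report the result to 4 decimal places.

MAP − MLE = -3.3333

Σxᵢ = 23. Posterior is Gamma(27, 6); MAP = (27−1)/6 = 26/6 ≈ 4.33333.
MLE = x̄ = 23/3 ≈ 7.66667.
Difference = 26/6 − 23/3 = -10/3 ≈ -3.3333.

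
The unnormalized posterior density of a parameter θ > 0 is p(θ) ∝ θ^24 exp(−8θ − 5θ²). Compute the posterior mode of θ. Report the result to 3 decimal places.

ℓ'(θ) = 24/θ − 8 − 10θ. Setting this to zero and multiplying by θ: 10θ² + 8θ − 24 = 0.
θ = (−8 + √(8² + 4·10·24)) / (2·10) = (−8 + √1024) / 20 = (−8 + 32)/20 = 6/5.
ℓ''(θ) = −24/θ² − 10 < 0, confirming a maximum.

θ̂_MAP = 1.200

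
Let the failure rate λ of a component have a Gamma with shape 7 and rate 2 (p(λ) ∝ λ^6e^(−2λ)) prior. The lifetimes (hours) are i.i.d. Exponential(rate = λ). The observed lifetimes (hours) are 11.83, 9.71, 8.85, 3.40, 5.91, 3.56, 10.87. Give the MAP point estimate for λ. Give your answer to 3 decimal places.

The Exponential(rate=λ) likelihood is ∝ λ^n e^(−λΣtᵢ). Here n = 7 and Σtᵢ = 11.83 + 9.71 + 8.85 + 3.40 + 5.91 + 3.56 + 10.87 = 54.13.
Posterior ∝ λ^6e^(−2λ) · λ^7e^(−54.13λ) = λ^13e^(−56.13λ), i.e. Gamma(14, 56.13).
Mode = (a−1)/b = 13/56.13 ≈ 0.232.

λ̂_MAP = 0.232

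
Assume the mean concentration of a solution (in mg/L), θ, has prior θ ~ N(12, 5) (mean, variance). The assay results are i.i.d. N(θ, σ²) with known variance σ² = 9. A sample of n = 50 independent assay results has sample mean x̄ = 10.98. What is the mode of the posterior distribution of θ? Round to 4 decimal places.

θ̂_MAP = 11.0154

n = 50, x̄ = 10.98.
For a Normal prior and Normal likelihood with known variance, the posterior is Normal; its mode equals its mean, the precision-weighted average.
Prior precision 1/σ₀² = 1/5 = 0.2; data precision n/σ² = 50/9.
θ̂ = (0.2·12 + (50/9)·10.98) / (0.2 + 50/9) = 63.4/(259/45) = 2853/259 ≈ 11.0154.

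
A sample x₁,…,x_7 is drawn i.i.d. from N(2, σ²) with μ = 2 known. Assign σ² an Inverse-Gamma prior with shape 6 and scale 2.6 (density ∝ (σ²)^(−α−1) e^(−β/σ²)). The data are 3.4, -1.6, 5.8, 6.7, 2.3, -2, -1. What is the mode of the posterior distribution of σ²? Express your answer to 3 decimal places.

σ̂²_MAP = 3.892

Sum of squared deviations about the known mean: SS = (3.4−2)² + (-1.6−2)² + (5.8−2)² + (6.7−2)² + (2.3−2)² + (-2−2)² + (-1−2)² = 76.54.
The Normal likelihood contributes (σ²)^(−n/2) exp(−SS/(2σ²)), so the posterior is Inverse-Gamma(α + n/2, β + SS/2) = Inverse-Gamma(9.5, 40.87).
The mode of Inverse-Gamma(a, b) is b/(a+1) = 40.87/10.5 ≈ 3.892.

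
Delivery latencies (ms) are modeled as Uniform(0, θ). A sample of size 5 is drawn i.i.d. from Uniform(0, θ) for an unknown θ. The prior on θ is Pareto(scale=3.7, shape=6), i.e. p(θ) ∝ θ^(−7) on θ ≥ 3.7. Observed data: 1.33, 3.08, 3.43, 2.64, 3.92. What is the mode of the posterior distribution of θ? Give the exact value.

The Uniform(0, θ) likelihood is θ^(−n) for θ ≥ max(xᵢ), zero otherwise. Here max(xᵢ) = 3.92.
Posterior ∝ θ^(−7) · θ^(−5) = θ^(−12) on θ ≥ max(3.7, 3.92) = 3.92.
This density is strictly decreasing in θ, so the posterior mode lies at the lower boundary of the support.

θ̂_MAP = 3.92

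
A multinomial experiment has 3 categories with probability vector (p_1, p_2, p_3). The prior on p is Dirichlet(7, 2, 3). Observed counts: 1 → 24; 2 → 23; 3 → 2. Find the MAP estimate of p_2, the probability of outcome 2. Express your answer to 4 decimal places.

MAP estimate: 0.4138

The posterior is Dirichlet(αᵢ + nᵢ) = Dirichlet(31, 25, 5).
For a Dirichlet(a₁,…,a_K) with all aᵢ > 1, the mode has j-th component (aⱼ − 1)/(Σaᵢ − K).
Here Σaᵢ = 61 and K = 3, so p_2 = (25 − 1)/(61 − 3) = 24/58 ≈ 0.4138.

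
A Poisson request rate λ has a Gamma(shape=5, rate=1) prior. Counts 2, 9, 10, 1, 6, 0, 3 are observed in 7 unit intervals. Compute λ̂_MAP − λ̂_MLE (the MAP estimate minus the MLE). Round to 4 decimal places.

MAP − MLE = -0.0536

Σxᵢ = 31. Posterior is Gamma(36, 8); MAP = (36−1)/8 = 35/8 ≈ 4.37500.
MLE = x̄ = 31/7 ≈ 4.42857.
Difference = 35/8 − 31/7 = -3/56 ≈ -0.0536.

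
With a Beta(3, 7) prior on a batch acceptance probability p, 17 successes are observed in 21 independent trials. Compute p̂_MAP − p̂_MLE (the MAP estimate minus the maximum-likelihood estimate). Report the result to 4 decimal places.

Posterior is Beta(20, 11); MAP = (20−1)/(31−2) = 19/29 ≈ 0.65517.
MLE ignores the prior: p̂_MLE = k/n = 17/21 ≈ 0.80952.
Difference = 19/29 − 17/21 = -94/609 ≈ -0.1544.

MAP − MLE = -0.1544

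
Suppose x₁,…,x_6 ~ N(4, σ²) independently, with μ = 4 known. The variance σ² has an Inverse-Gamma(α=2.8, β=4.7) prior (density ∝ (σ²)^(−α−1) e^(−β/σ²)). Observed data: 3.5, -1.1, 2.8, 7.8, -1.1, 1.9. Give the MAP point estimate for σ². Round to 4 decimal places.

σ̂²_MAP = 6.0265

Sum of squared deviations about the known mean: SS = (3.5−4)² + (-1.1−4)² + (2.8−4)² + (7.8−4)² + (-1.1−4)² + (1.9−4)² = 72.56.
The Normal likelihood contributes (σ²)^(−n/2) exp(−SS/(2σ²)), so the posterior is Inverse-Gamma(α + n/2, β + SS/2) = Inverse-Gamma(5.8, 40.98).
The mode of Inverse-Gamma(a, b) is b/(a+1) = 40.98/6.8 ≈ 6.0265.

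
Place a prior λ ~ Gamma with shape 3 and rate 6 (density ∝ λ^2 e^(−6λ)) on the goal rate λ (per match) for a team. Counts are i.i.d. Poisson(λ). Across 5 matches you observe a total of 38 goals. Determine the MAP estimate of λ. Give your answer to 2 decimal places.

Σxᵢ = 38, n = 5.
Posterior ∝ λ^2e^(−6λ) · λ^38e^(−5λ) = λ^40e^(−11λ), i.e. Gamma(shape=41, rate=11).
The mode of a Gamma(a, b) with a ≥ 1 (shape–rate) is (a−1)/b = 40/11 ≈ 3.64.

λ̂_MAP = 3.64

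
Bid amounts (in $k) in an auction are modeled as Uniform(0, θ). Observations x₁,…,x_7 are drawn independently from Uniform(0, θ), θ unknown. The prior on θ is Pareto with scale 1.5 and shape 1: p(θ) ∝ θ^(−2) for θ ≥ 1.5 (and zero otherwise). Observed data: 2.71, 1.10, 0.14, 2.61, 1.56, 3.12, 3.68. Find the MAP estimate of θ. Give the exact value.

θ̂_MAP = 3.68

The Uniform(0, θ) likelihood is θ^(−n) for θ ≥ max(xᵢ), zero otherwise. Here max(xᵢ) = 3.68.
Posterior ∝ θ^(−2) · θ^(−7) = θ^(−9) on θ ≥ max(1.5, 3.68) = 3.68.
This density is strictly decreasing in θ, so the posterior mode lies at the lower boundary of the support.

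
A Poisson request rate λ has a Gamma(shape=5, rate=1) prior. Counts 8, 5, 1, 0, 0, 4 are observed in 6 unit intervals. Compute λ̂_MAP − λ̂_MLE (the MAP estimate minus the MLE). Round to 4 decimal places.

MAP − MLE = 0.1429

Σxᵢ = 18. Posterior is Gamma(23, 7); MAP = (23−1)/7 = 22/7 ≈ 3.14286.
MLE = x̄ = 18/6 ≈ 3.00000.
Difference = 22/7 − 18/6 = 1/7 ≈ 0.1429.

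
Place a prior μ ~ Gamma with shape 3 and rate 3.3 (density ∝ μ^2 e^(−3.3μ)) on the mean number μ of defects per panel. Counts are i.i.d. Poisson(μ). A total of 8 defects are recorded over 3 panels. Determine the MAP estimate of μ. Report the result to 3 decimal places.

μ̂_MAP = 1.587

Σxᵢ = 8, n = 3.
Posterior ∝ μ^2e^(−3.3μ) · μ^8e^(−3μ) = μ^10e^(−6.3μ), i.e. Gamma(shape=11, rate=6.3).
The mode of a Gamma(a, b) with a ≥ 1 (shape–rate) is (a−1)/b = 10/6.3 ≈ 1.587.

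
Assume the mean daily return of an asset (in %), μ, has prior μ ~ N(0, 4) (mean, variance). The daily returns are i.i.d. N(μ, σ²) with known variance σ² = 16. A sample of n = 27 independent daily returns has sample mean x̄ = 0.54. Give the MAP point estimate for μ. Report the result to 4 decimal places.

n = 27, x̄ = 0.54.
For a Normal prior and Normal likelihood with known variance, the posterior is Normal; its mode equals its mean, the precision-weighted average.
Prior precision 1/σ₀² = 1/4 = 0.25; data precision n/σ² = 27/16 = 1.6875.
μ̂ = (0.25·0 + 1.6875·0.54) / (0.25 + 1.6875) = 0.91125/1.9375 = 729/1550 ≈ 0.4703.

μ̂_MAP = 0.4703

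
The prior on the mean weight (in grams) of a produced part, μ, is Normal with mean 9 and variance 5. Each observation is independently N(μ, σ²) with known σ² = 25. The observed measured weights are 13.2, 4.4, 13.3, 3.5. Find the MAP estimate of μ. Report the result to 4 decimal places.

n = 4; x̄ = (13.2 + 4.4 + 13.3 + 3.5)/4 = 34.4/4 = 8.6.
For a Normal prior and Normal likelihood with known variance, the posterior is Normal; its mode equals its mean, the precision-weighted average.
Prior precision 1/σ₀² = 1/5 = 0.2; data precision n/σ² = 4/25 = 0.16.
μ̂ = (0.2·9 + 0.16·8.6) / (0.2 + 0.16) = 3.176/0.36 = 397/45 ≈ 8.8222.

μ̂_MAP = 8.8222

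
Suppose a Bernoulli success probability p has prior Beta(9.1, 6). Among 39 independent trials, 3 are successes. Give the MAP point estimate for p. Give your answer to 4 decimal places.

p̂_MAP = 0.2131

Prior: Beta(9.1, 6).
Data: 3 successes in 39 trials. The binomial likelihood contributes p^3(1−p)^36, so the posterior is Beta(9.1+3, 6+36) = Beta(12.1, 42).
For Beta(a, b) with a, b > 1 the mode is (a−1)/(a+b−2) = 11.1/52.1 ≈ 0.2131.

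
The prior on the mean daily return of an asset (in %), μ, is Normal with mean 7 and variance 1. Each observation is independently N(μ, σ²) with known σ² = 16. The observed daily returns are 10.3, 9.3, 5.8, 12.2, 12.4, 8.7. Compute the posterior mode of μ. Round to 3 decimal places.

n = 6; x̄ = (10.3 + 9.3 + 5.8 + 12.2 + 12.4 + 8.7)/6 = 58.7/6 = 587/60 ≈ 9.7833.
For a Normal prior and Normal likelihood with known variance, the posterior is Normal; its mode equals its mean, the precision-weighted average.
Prior precision 1/σ₀² = 1/1 = 1; data precision n/σ² = 6/16 = 0.375.
μ̂ = (1·7 + 0.375·(587/60)) / (1 + 0.375) = 10.66875/1.375 = 1707/220 ≈ 7.759.

μ̂_MAP = 7.759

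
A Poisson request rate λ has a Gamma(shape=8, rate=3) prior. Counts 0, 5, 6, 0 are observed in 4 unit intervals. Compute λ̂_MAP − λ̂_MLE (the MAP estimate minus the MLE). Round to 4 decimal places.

MAP − MLE = -0.1786

Σxᵢ = 11. Posterior is Gamma(19, 7); MAP = (19−1)/7 = 18/7 ≈ 2.57143.
MLE = x̄ = 11/4 ≈ 2.75000.
Difference = 18/7 − 11/4 = -5/28 ≈ -0.1786.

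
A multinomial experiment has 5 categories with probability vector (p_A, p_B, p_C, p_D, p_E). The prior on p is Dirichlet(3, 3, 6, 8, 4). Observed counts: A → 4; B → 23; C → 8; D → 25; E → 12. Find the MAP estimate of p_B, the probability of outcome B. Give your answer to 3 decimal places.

The posterior is Dirichlet(αᵢ + nᵢ) = Dirichlet(7, 26, 14, 33, 16).
For a Dirichlet(a₁,…,a_K) with all aᵢ > 1, the mode has j-th component (aⱼ − 1)/(Σaᵢ − K).
Here Σaᵢ = 96 and K = 5, so p_B = (26 − 1)/(96 − 5) = 25/91 ≈ 0.275.

MAP estimate of p_B = 0.275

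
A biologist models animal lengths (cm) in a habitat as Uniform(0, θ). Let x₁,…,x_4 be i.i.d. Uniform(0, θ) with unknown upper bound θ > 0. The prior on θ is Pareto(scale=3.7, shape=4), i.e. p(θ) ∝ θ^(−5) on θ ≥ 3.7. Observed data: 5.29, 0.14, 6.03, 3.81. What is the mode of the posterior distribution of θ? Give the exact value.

θ̂_MAP = 6.03

The Uniform(0, θ) likelihood is θ^(−n) for θ ≥ max(xᵢ), zero otherwise. Here max(xᵢ) = 6.03.
Posterior ∝ θ^(−5) · θ^(−4) = θ^(−9) on θ ≥ max(3.7, 6.03) = 6.03.
This density is strictly decreasing in θ, so the posterior mode lies at the lower boundary of the support.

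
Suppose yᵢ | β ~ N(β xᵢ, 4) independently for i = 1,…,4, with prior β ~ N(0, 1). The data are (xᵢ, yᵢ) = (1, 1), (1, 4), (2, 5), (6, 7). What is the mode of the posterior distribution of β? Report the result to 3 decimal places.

log p(β | y) = −Σ(yᵢ − βxᵢ)²/(2·4) − β²/(2·1) + const.
Setting the derivative to zero: Σxᵢ(yᵢ − βxᵢ)/4 − β/1 = 0, so β = Σxᵢyᵢ / (Σxᵢ² + σ²/τ²).
Σxᵢyᵢ = 1·1 + 1·4 + 2·5 + 6·7 = 57; Σxᵢ² = 42; σ²/τ² = 4.
β̂_MAP = 57 / (42 + 4) = 57/46 ≈ 1.239.

β̂_MAP = 1.239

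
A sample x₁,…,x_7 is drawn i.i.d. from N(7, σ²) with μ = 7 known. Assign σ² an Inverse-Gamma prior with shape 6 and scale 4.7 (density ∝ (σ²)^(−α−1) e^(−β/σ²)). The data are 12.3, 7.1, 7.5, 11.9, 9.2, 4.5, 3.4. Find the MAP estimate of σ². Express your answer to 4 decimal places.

σ̂²_MAP = 4.0862

Sum of squared deviations about the known mean: SS = (12.3−7)² + (7.1−7)² + (7.5−7)² + (11.9−7)² + (9.2−7)² + (4.5−7)² + (3.4−7)² = 76.41.
The Normal likelihood contributes (σ²)^(−n/2) exp(−SS/(2σ²)), so the posterior is Inverse-Gamma(α + n/2, β + SS/2) = Inverse-Gamma(9.5, 42.905).
The mode of Inverse-Gamma(a, b) is b/(a+1) = 42.905/10.5 ≈ 4.0862.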